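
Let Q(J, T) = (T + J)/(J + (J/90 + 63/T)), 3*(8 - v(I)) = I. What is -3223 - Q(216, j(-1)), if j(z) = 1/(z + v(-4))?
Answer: -19968286/6195 ≈ -3223.3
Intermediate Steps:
v(I) = 8 - I/3
j(z) = 1/(28/3 + z) (j(z) = 1/(z + (8 - 1/3*(-4))) = 1/(z + (8 + 4/3)) = 1/(z + 28/3) = 1/(28/3 + z))
Q(J, T) = (J + T)/(63/T + 91*J/90) (Q(J, T) = (J + T)/(J + (J*(1/90) + 63/T)) = (J + T)/(J + (J/90 + 63/T)) = (J + T)/(J + (63/T + J/90)) = (J + T)/(63/T + 91*J/90))
-3223 - Q(216, j(-1)) = -3223 - 90*3/(28 + 3*(-1))*(216 + 3/(28 + 3*(-1)))/(7*(810 + 13*216*(3/(28 + 3*(-1))))) = -3223 - 90*3/(28 - 3)*(216 + 3/(28 - 3))/(7*(810 + 13*216*(3/(28 - 3)))) = -3223 - 90*3/25*(216 + 3/25)/(7*(810 + 13*216*(3/25))) = -3223 - 90*3*(1/25)*(216 + 3*(1/25))/(7*(810 + 13*216*(3*(1/25)))) = -3223 - 90*3*(216 + 3/25)/(7*25*(810 + 13*216*(3/25))) = -3223 - 90*3*5403/(7*25*(810 + 8424/25)*25) = -3223 - 90*3*5403/(7*25*28674/25*25) = -3223 - 90*3*25*5403/(7*25*28674*25) = -3223 - 1*1801/6195 = -3223 - 1801/6195 = -19968286/6195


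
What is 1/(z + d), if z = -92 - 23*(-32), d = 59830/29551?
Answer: 29551/19090674 ≈ 0.0015479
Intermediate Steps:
d = 59830/29551 (d = 59830*(1/29551) = 59830/29551 ≈ 2.0246)
z = 644 (z = -92 + 736 = 644)
1/(z + d) = 1/(644 + 59830/29551) = 1/(19090674/29551) = 29551/19090674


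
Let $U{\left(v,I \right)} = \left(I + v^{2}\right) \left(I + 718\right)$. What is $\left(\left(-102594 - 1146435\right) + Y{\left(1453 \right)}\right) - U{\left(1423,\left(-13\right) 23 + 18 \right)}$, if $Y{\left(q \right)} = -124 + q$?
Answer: $-886018876$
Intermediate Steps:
$U{\left(v,I \right)} = \left(718 + I\right) \left(I + v^{2}\right)$ ($U{\left(v,I \right)} = \left(I + v^{2}\right) \left(718 + I\right) = \left(718 + I\right) \left(I + v^{2}\right)$)
$\left(\left(-102594 - 1146435\right) + Y{\left(1453 \right)}\right) - U{\left(1423,\left(-13\right) 23 + 18 \right)} = \left(\left(-102594 - 1146435\right) + \left(-124 + 1453\right)\right) - \left(\left(\left(-13\right) 23 + 18\right)^{2} + 718 \left(\left(-13\right) 23 + 18\right) + 718 \cdot 1423^{2} + \left(\left(-13\right) 23 + 18\right) 1423^{2}\right) = \left(\left(-102594 - 1146435\right) + 1329\right) - \left(\left(-299 + 18\right)^{2} + 718 \left(-299 + 18\right) + 718 \cdot 2024929 + \left(-299 + 18\right) 2024929\right) = \left(-1249029 + 1329\right) - \left(\left(-281\right)^{2} + 718 \left(-281\right) + 1453899022 - 569005049\right) = -1247700 - \left(78961 - 201758 + 1453899022 - 569005049\right) = -1247700 - 884771176 = -886018876$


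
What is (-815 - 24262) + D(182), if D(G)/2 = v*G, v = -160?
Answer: -83317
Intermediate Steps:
D(G) = -320*G (D(G) = 2*(-160*G) = -320*G)
(-815 - 24262) + D(182) = (-815 - 24262) - 320*182 = -25077 - 58240 = -83317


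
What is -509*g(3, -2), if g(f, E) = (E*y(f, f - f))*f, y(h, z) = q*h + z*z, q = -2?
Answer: -18324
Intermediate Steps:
y(h, z) = z² - 2*h (y(h, z) = -2*h + z*z = -2*h + z² = z² - 2*h)
g(f, E) = -2*E*f² (g(f, E) = (E*((f - f)² - 2*f))*f = (E*(0² - 2*f))*f = (E*(0 - 2*f))*f = (E*(-2*f))*f = (-2*E*f)*f = -2*E*f²)
-509*g(3, -2) = -(-1018)*(-2)*3² = -(-1018)*(-2)*9 = -509*36 = -18324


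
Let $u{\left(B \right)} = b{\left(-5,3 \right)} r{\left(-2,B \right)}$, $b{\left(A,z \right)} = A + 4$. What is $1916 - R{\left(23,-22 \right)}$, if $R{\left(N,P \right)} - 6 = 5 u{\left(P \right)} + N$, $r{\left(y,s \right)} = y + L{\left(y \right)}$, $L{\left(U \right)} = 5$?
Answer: $1902$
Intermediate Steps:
$b{\left(A,z \right)} = 4 + A$
$r{\left(y,s \right)} = 5 + y$ ($r{\left(y,s \right)} = y + 5 = 5 + y$)
$u{\left(B \right)} = -3$ ($u{\left(B \right)} = \left(4 - 5\right) \left(5 - 2\right) = \left(-1\right) 3 = -3$)
$R{\left(N,P \right)} = -9 + N$ ($R{\left(N,P \right)} = 6 + \left(5 \left(-3\right) + N\right) = 6 + \left(-15 + N\right) = -9 + N$)
$1916 - R{\left(23,-22 \right)} = 1916 - \left(-9 + 23\right) = 1916 - 14 = 1902$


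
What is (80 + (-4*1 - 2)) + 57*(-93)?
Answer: -5227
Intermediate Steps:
(80 + (-4*1 - 2)) + 57*(-93) = (80 + (-4 - 2)) - 5301 = (80 - 6) - 5301 = 74 - 5301 = -5227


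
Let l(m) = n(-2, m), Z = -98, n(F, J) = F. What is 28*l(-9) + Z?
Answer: -154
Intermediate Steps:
l(m) = -2
28*l(-9) + Z = 28*(-2) - 98 = -56 - 98 = -154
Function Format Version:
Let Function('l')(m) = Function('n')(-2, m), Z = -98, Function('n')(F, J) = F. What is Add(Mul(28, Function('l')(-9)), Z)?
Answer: -154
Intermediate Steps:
Function('l')(m) = -2
Add(Mul(28, Function('l')(-9)), Z) = Add(Mul(28, -2), -98) = Add(-56, -98) = -154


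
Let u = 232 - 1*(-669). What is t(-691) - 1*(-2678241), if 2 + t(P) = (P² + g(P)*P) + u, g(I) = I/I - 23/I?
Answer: 3155907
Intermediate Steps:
u = 901 (u = 232 + 669 = 901)
g(I) = 1 - 23/I
t(P) = 876 + P + P² (t(P) = -2 + ((P² + ((-23 + P)/P)*P) + 901) = -2 + ((P² + (-23 + P)) + 901) = -2 + ((-23 + P + P²) + 901) = -2 + (878 + P + P²) = 876 + P + P²)
t(-691) - 1*(-2678241) = (876 - 691 + (-691)²) - 1*(-2678241) = (876 - 691 + 477481) + 2678241 = 477666 + 2678241 = 3155907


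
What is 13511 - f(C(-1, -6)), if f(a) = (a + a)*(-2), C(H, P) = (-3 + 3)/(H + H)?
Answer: 13511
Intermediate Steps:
C(H, P) = 0 (C(H, P) = 0/((2*H)) = 0*(1/(2*H)) = 0)
f(a) = -4*a (f(a) = (2*a)*(-2) = -4*a)
13511 - f(C(-1, -6)) = 13511 - (-4)*0 = 13511 - 1*0 = 13511 + 0 = 13511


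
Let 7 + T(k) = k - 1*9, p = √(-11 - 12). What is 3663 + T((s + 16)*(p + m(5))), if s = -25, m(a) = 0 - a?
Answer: 3692 - 9*I*√23 ≈ 3692.0 - 43.162*I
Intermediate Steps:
m(a) = -a
p = I*√23 (p = √(-23) = I*√23 ≈ 4.7958*I)
T(k) = -16 + k (T(k) = -7 + (k - 1*9) = -7 + (k - 9) = -7 + (-9 + k) = -16 + k)
3663 + T((s + 16)*(p + m(5))) = 3663 + (-16 + (-25 + 16)*(I*√23 - 1*5)) = 3663 + (-16 - 9*(I*√23 - 5)) = 3663 + (-16 - 9*(-5 + I*√23)) = 3663 + (-16 + (45 - 9*I*√23)) = 3663 + (29 - 9*I*√23) = 3692 - 9*I*√23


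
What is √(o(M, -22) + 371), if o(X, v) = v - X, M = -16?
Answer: √365 ≈ 19.105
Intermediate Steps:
√(o(M, -22) + 371) = √((-22 - 1*(-16)) + 371) = √((-22 + 16) + 371) = √(-6 + 371) = √365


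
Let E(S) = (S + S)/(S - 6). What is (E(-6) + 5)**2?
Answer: 36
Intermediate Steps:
E(S) = 2*S/(-6 + S) (E(S) = (2*S)/(-6 + S) = 2*S/(-6 + S))
(E(-6) + 5)**2 = (2*(-6)/(-6 - 6) + 5)**2 = (2*(-6)/(-12) + 5)**2 = (2*(-6)*(-1/12) + 5)**2 = (1 + 5)**2 = 6**2 = 36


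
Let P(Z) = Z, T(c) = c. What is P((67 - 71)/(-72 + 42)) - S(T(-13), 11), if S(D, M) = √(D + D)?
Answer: 2/15 - I*√26 ≈ 0.13333 - 5.099*I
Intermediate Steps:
S(D, M) = √2*√D (S(D, M) = √(2*D) = √2*√D)
P((67 - 71)/(-72 + 42)) - S(T(-13), 11) = (67 - 71)/(-72 + 42) - √2*√(-13) = -4/(-30) - √2*I*√13 = -4*(-1/30) - I*√26 = 2/15 - I*√26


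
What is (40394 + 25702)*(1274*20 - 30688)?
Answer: -344227968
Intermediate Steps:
(40394 + 25702)*(1274*20 - 30688) = 66096*(25480 - 30688) = 66096*(-5208) = -344227968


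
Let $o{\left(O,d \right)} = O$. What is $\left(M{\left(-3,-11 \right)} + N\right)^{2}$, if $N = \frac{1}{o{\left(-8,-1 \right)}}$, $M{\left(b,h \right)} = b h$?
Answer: $\frac{69169}{64} \approx 1080.8$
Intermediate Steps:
$N = - \frac{1}{8}$ ($N = \frac{1}{-8} = - \frac{1}{8} \approx -0.125$)
$\left(M{\left(-3,-11 \right)} + N\right)^{2} = \left(\left(-3\right) \left(-11\right) - \frac{1}{8}\right)^{2} = \left(33 - \frac{1}{8}\right)^{2} = \left(\frac{263}{8}\right)^{2} = \frac{69169}{64}$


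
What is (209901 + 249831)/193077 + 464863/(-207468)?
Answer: 208345375/1483603668 ≈ 0.14043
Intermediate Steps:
(209901 + 249831)/193077 + 464863/(-207468) = 459732*(1/193077) + 464863*(-1/207468) = 153244/64359 - 464863/207468 = 208345375/1483603668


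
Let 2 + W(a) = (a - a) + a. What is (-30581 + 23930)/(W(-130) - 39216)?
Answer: 739/4372 ≈ 0.16903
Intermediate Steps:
W(a) = -2 + a (W(a) = -2 + ((a - a) + a) = -2 + (0 + a) = -2 + a)
(-30581 + 23930)/(W(-130) - 39216) = (-30581 + 23930)/((-2 - 130) - 39216) = -6651/(-132 - 39216) = -6651/(-39348) = -6651*(-1/39348) = 739/4372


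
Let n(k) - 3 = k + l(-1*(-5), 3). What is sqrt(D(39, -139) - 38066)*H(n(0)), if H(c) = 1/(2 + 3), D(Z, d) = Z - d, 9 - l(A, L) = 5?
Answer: 32*I*sqrt(37)/5 ≈ 38.93*I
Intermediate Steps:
l(A, L) = 4 (l(A, L) = 9 - 1*5 = 9 - 5 = 4)
n(k) = 7 + k (n(k) = 3 + (k + 4) = 3 + (4 + k) = 7 + k)
H(c) = 1/5
sqrt(D(39, -139) - 38066)*H(n(0)) = sqrt((39 - 1*(-139)) - 38066)*(1/5) = sqrt((39 + 139) - 38066)*(1/5) = sqrt(178 - 38066)*(1/5) = sqrt(-37888)*(1/5) = (32*I*sqrt(37))*(1/5) = 32*I*sqrt(37)/5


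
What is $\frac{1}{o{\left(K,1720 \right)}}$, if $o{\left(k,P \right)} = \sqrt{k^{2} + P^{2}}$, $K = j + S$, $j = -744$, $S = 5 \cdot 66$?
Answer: $\frac{\sqrt{782449}}{1564898} \approx 0.00056525$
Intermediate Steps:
$S = 330$
$K = -414$ ($K = -744 + 330 = -414$)
$o{\left(k,P \right)} = \sqrt{P^{2} + k^{2}}$
$\frac{1}{o{\left(K,1720 \right)}} = \frac{1}{\sqrt{1720^{2} + \left(-414\right)^{2}}} = \frac{1}{\sqrt{2958400 + 171396}} = \frac{1}{\sqrt{3129796}} = \frac{1}{2 \sqrt{782449}} = \frac{\sqrt{782449}}{1564898}$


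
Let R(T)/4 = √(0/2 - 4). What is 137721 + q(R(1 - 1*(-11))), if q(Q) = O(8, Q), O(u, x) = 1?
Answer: 137722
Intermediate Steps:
R(T) = 8*I (R(T) = 4*√(0/2 - 4) = 4*√(0*(½) - 4) = 4*√(0 - 4) = 4*√(-4) = 4*(2*I) = 8*I)
q(Q) = 1
137721 + q(R(1 - 1*(-11))) = 137721 + 1 = 137722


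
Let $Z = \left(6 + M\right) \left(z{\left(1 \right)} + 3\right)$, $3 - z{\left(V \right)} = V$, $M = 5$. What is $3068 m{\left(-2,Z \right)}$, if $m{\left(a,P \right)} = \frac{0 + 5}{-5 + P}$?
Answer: $\frac{1534}{5} \approx 306.8$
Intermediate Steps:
$z{\left(V \right)} = 3 - V$
$Z = 55$ ($Z = \left(6 + 5\right) \left(\left(3 - 1\right) + 3\right) = 11 \left(\left(3 - 1\right) + 3\right) = 11 \left(2 + 3\right) = 11 \cdot 5 = 55$)
$m{\left(a,P \right)} = \frac{5}{-5 + P}$
$3068 m{\left(-2,Z \right)} = 3068 \frac{5}{-5 + 55} = 3068 \cdot \frac{5}{50} = 3068 \cdot 5 \cdot \frac{1}{50} = 3068 \cdot \frac{1}{10} = \frac{1534}{5}$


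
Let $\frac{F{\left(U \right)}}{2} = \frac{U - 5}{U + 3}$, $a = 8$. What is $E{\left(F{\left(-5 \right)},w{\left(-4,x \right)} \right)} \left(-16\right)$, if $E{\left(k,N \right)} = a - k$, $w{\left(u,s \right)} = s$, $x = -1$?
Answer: $32$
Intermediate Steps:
$F{\left(U \right)} = \frac{2 \left(-5 + U\right)}{3 + U}$ ($F{\left(U \right)} = 2 \frac{U - 5}{U + 3} = 2 \frac{-5 + U}{3 + U} = \frac{2 \left(-5 + U\right)}{3 + U}$)
$E{\left(k,N \right)} = 8 - k$
$E{\left(F{\left(-5 \right)},w{\left(-4,x \right)} \right)} \left(-16\right) = \left(8 - \frac{2 \left(-5 - 5\right)}{3 - 5}\right) \left(-16\right) = \left(8 - 2 \frac{1}{-2} \left(-10\right)\right) \left(-16\right) = \left(8 - 2 \left(- \frac{1}{2}\right) \left(-10\right)\right) \left(-16\right) = \left(8 - 10\right) \left(-16\right) = \left(-2\right) \left(-16\right) = 32$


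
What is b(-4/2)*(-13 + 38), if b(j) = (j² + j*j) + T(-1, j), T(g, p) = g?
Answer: 175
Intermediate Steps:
b(j) = -1 + 2*j² (b(j) = (j² + j*j) - 1 = (j² + j²) - 1 = 2*j² - 1 = -1 + 2*j²)
b(-4/2)*(-13 + 38) = (-1 + 2*(-4/2)²)*(-13 + 38) = (-1 + 2*(-4*½)²)*25 = (-1 + 2*(-2)²)*25 = (-1 + 2*4)*25 = (-1 + 8)*25 = 7*25 = 175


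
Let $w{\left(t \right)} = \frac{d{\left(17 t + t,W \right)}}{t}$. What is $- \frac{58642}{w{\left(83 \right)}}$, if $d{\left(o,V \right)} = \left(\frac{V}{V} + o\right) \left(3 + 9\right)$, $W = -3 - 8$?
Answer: $- \frac{2433643}{8970} \approx -271.31$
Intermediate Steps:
$W = -11$ ($W = -3 - 8 = -11$)
$d{\left(o,V \right)} = 12 + 12 o$ ($d{\left(o,V \right)} = \left(1 + o\right) 12 = 12 + 12 o$)
$w{\left(t \right)} = \frac{12 + 216 t}{t}$ ($w{\left(t \right)} = \frac{12 + 12 \left(17 t + t\right)}{t} = \frac{12 + 12 \cdot 18 t}{t} = \frac{12 + 216 t}{t}$)
$- \frac{58642}{w{\left(83 \right)}} = - \frac{58642}{216 + \frac{12}{83}} = - \frac{58642}{\frac{17940}{83}} = \left(-58642\right) \frac{83}{17940} = - \frac{2433643}{8970}$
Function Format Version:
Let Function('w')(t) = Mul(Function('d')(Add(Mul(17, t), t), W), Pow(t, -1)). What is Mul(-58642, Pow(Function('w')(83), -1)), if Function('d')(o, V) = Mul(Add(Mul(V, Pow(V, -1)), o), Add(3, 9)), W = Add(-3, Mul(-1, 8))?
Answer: Rational(-2433643, 8970) ≈ -271.31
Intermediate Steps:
W = -11 (W = Add(-3, -8) = -11)
Function('d')(o, V) = Add(12, Mul(12, o)) (Function('d')(o, V) = Mul(Add(1, o), 12) = Add(12, Mul(12, o)))
Function('w')(t) = Mul(Pow(t, -1), Add(12, Mul(216, t))) (Function('w')(t) = Mul(Add(12, Mul(12, Add(Mul(17, t), t))), Pow(t, -1)) = Mul(Add(12, Mul(12, Mul(18, t))), Pow(t, -1)) = Mul(Add(12, Mul(216, t)), Pow(t, -1)) = Mul(Pow(t, -1), Add(12, Mul(216, t))))
Mul(-58642, Pow(Function('w')(83), -1)) = Mul(-58642, Pow(Add(216, Mul(12, Pow(83, -1))), -1)) = Mul(-58642, Pow(Add(216, Mul(12, Rational(1, 83))), -1)) = Mul(-58642, Pow(Add(216, Rational(12, 83)), -1)) = Mul(-58642, Pow(Rational(17940, 83), -1)) = Mul(-58642, Rational(83, 17940)) = Rational(-2433643, 8970)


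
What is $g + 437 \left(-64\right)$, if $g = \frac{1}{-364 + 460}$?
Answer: $- \frac{2684927}{96} \approx -27968.0$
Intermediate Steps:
$g = \frac{1}{96} \approx 0.010417$
$g + 437 \left(-64\right) = \frac{1}{96} + 437 \left(-64\right) = \frac{1}{96} - 27968 = - \frac{2684927}{96}$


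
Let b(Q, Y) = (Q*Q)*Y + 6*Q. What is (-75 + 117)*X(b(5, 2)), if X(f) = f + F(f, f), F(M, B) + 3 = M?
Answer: 6594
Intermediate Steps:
F(M, B) = -3 + M
b(Q, Y) = 6*Q + Y*Q**2 (b(Q, Y) = Q**2*Y + 6*Q = Y*Q**2 + 6*Q = 6*Q + Y*Q**2)
X(f) = -3 + 2*f (X(f) = f + (-3 + f) = -3 + 2*f)
(-75 + 117)*X(b(5, 2)) = (-75 + 117)*(-3 + 2*(5*(6 + 5*2))) = 42*(-3 + 2*(5*(6 + 10))) = 42*(-3 + 2*(5*16)) = 42*(-3 + 2*80) = 42*(-3 + 160) = 42*157 = 6594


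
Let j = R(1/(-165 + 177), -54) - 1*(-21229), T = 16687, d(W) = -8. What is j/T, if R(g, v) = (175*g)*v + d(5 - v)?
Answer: 40867/33374 ≈ 1.2245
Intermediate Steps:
R(g, v) = -8 + 175*g*v (R(g, v) = (175*g)*v - 8 = 175*g*v - 8 = -8 + 175*g*v)
j = 40867/2 (j = (-8 + 175*(-54)/(-165 + 177)) - 1*(-21229) = (-8 + 175*(-54)/12) + 21229 = (-8 + 175*(1/12)*(-54)) + 21229 = (-8 - 1575/2) + 21229 = -1591/2 + 21229 = 40867/2 ≈ 20434.)
j/T = (40867/2)/16687 = (40867/2)*(1/16687) = 40867/33374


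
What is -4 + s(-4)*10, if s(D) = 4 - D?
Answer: 76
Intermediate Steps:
-4 + s(-4)*10 = -4 + (4 - 1*(-4))*10 = -4 + (4 + 4)*10 = -4 + 8*10 = -4 + 80 = 76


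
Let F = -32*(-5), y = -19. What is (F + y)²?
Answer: 19881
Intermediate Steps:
F = 160
(F + y)² = (160 - 19)² = 141² = 19881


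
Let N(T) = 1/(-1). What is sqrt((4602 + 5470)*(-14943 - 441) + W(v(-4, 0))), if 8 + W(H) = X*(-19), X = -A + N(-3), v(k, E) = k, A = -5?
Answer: 2*I*sqrt(38736933) ≈ 12448.0*I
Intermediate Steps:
N(T) = -1
X = 4 (X = -1*(-5) - 1 = 5 - 1 = 4)
W(H) = -84 (W(H) = -8 + 4*(-19) = -8 - 76 = -84)
sqrt((4602 + 5470)*(-14943 - 441) + W(v(-4, 0))) = sqrt((4602 + 5470)*(-14943 - 441) - 84) = sqrt(10072*(-15384) - 84) = sqrt(-154947648 - 84) = sqrt(-154947732) = 2*I*sqrt(38736933)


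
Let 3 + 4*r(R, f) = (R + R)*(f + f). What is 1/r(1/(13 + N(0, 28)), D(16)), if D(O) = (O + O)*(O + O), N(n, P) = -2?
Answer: 44/4063 ≈ 0.010829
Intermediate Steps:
D(O) = 4*O² (D(O) = (2*O)*(2*O) = 4*O²)
r(R, f) = -¾ + R*f (r(R, f) = -¾ + ((R + R)*(f + f))/4 = -¾ + ((2*R)*(2*f))/4 = -¾ + (4*R*f)/4 = -¾ + R*f)
1/r(1/(13 + N(0, 28)), D(16)) = 1/(-¾ + (4*16²)/(13 - 2)) = 1/(-¾ + (4*256)/11) = 1/(-¾ + (1/11)*1024) = 1/(-¾ + 1024/11) = 1/(4063/44) = 44/4063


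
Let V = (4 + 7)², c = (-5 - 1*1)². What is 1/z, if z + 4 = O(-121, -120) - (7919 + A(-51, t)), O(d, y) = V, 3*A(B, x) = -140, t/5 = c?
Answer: -3/23266 ≈ -0.00012894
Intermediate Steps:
c = 36 (c = (-5 - 1)² = (-6)² = 36)
t = 180 (t = 5*36 = 180)
A(B, x) = -140/3 (A(B, x) = (⅓)*(-140) = -140/3)
V = 121 (V = 11² = 121)
O(d, y) = 121
z = -23266/3 (z = -4 + (121 - (7919 - 140/3)) = -4 + (121 - 1*23617/3) = -4 + (121 - 23617/3) = -4 - 23254/3 = -23266/3 ≈ -7755.3)
1/z = 1/(-23266/3) = -3/23266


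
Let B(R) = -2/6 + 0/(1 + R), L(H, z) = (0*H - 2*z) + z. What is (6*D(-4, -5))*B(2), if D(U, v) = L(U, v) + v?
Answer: 0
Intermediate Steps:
L(H, z) = -z (L(H, z) = (0 - 2*z) + z = -2*z + z = -z)
D(U, v) = 0 (D(U, v) = -v + v = 0)
B(R) = -1/3 (B(R) = -2*1/6 + 0 = -1/3 + 0 = -1/3)
(6*D(-4, -5))*B(2) = (6*0)*(-1/3) = 0*(-1/3) = 0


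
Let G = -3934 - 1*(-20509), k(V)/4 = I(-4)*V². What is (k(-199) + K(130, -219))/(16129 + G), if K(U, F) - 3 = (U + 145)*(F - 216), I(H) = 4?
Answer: 256997/16352 ≈ 15.717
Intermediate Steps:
k(V) = 16*V² (k(V) = 4*(4*V²) = 16*V²)
G = 16575 (G = -3934 + 20509 = 16575)
K(U, F) = 3 + (-216 + F)*(145 + U) (K(U, F) = 3 + (U + 145)*(F - 216) = 3 + (145 + U)*(-216 + F) = 3 + (-216 + F)*(145 + U))
(k(-199) + K(130, -219))/(16129 + G) = (16*(-199)² + (-31317 - 216*130 + 145*(-219) - 219*130))/(16129 + 16575) = (16*39601 + (-31317 - 28080 - 31755 - 28470))/32704 = (633616 - 119622)*(1/32704) = 513994*(1/32704) = 256997/16352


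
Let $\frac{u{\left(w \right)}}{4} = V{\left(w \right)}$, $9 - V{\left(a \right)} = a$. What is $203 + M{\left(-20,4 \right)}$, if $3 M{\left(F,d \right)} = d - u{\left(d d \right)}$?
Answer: $\frac{641}{3} \approx 213.67$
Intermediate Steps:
$V{\left(a \right)} = 9 - a$
$u{\left(w \right)} = 36 - 4 w$ ($u{\left(w \right)} = 4 \left(9 - w\right) = 36 - 4 w$)
$M{\left(F,d \right)} = -12 + \frac{d}{3} + \frac{4 d^{2}}{3}$ ($M{\left(F,d \right)} = \frac{d - \left(36 - 4 d d\right)}{3} = \frac{d - \left(36 - 4 d^{2}\right)}{3} = \frac{d + \left(-36 + 4 d^{2}\right)}{3} = \frac{-36 + d + 4 d^{2}}{3} = -12 + \frac{d}{3} + \frac{4 d^{2}}{3}$)
$203 + M{\left(-20,4 \right)} = 203 + \left(-12 + \frac{1}{3} \cdot 4 + \frac{4 \cdot 4^{2}}{3}\right) = 203 + \left(-12 + \frac{4}{3} + \frac{4}{3} \cdot 16\right) = 203 + \left(-12 + \frac{4}{3} + \frac{64}{3}\right) = 203 + \frac{32}{3} = \frac{641}{3}$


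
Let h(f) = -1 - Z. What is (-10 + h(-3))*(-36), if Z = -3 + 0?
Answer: 288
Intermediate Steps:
Z = -3
h(f) = 2 (h(f) = -1 - 1*(-3) = -1 + 3 = 2)
(-10 + h(-3))*(-36) = (-10 + 2)*(-36) = -8*(-36) = 288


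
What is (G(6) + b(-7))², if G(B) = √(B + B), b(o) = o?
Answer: 61 - 28*√3 ≈ 12.503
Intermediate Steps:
G(B) = √2*√B (G(B) = √(2*B) = √2*√B)
(G(6) + b(-7))² = (√2*√6 - 7)² = (2*√3 - 7)² = (-7 + 2*√3)²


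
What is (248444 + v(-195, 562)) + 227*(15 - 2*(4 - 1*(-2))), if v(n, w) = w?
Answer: 249687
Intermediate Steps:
(248444 + v(-195, 562)) + 227*(15 - 2*(4 - 1*(-2))) = (248444 + 562) + 227*(15 - 2*(4 - 1*(-2))) = 249006 + 227*(15 - 2*(4 + 2)) = 249006 + 227*(15 - 2*6) = 249006 + 227*(15 - 12) = 249006 + 227*3 = 249006 + 681 = 249687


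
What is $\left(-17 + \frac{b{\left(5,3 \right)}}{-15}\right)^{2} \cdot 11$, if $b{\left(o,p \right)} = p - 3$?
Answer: $3179$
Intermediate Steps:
$b{\left(o,p \right)} = -3 + p$
$\left(-17 + \frac{b{\left(5,3 \right)}}{-15}\right)^{2} \cdot 11 = \left(-17 + \frac{-3 + 3}{-15}\right)^{2} \cdot 11 = \left(-17 + 0 \left(- \frac{1}{15}\right)\right)^{2} \cdot 11 = \left(-17 + 0\right)^{2} \cdot 11 = \left(-17\right)^{2} \cdot 11 = 289 \cdot 11 = 3179$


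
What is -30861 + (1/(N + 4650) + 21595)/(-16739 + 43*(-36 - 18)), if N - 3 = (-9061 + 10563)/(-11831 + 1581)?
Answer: -14027648142988509/454526204314 ≈ -30862.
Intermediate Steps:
N = 14624/5125 (N = 3 + (-9061 + 10563)/(-11831 + 1581) = 3 + 1502/(-10250) = 3 + 1502*(-1/10250) = 3 - 751/5125 = 14624/5125 ≈ 2.8535)
-30861 + (1/(N + 4650) + 21595)/(-16739 + 43*(-36 - 18)) = -30861 + (1/(14624/5125 + 4650) + 21595)/(-16739 + 43*(-36 - 18)) = -30861 + (1/(23845874/5125) + 21595)/(-16739 + 43*(-54)) = -30861 + (5125/23845874 + 21595)/(-16739 - 2322) = -30861 + (514951654155/23845874)/(-19061) = -30861 + (514951654155/23845874)*(-1/19061) = -30861 - 514951654155/454526204314 = -14027648142988509/454526204314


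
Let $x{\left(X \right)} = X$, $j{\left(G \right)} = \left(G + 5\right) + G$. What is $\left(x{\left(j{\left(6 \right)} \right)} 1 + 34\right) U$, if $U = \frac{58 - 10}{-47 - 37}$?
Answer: $- \frac{204}{7} \approx -29.143$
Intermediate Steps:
$j{\left(G \right)} = 5 + 2 G$ ($j{\left(G \right)} = \left(5 + G\right) + G = 5 + 2 G$)
$U = - \frac{4}{7}$ ($U = \frac{48}{-84} = 48 \left(- \frac{1}{84}\right) = - \frac{4}{7} \approx -0.57143$)
$\left(x{\left(j{\left(6 \right)} \right)} 1 + 34\right) U = \left(\left(5 + 2 \cdot 6\right) 1 + 34\right) \left(- \frac{4}{7}\right) = \left(\left(5 + 12\right) 1 + 34\right) \left(- \frac{4}{7}\right) = \left(17 \cdot 1 + 34\right) \left(- \frac{4}{7}\right) = \left(17 + 34\right) \left(- \frac{4}{7}\right) = 51 \left(- \frac{4}{7}\right) = - \frac{204}{7}$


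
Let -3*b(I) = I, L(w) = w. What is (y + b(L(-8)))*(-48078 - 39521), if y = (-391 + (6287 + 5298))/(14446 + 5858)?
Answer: -2861771731/10152 ≈ -2.8189e+5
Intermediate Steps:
b(I) = -I/3
y = 5597/10152 (y = (-391 + 11585)/20304 = 11194*(1/20304) = 5597/10152 ≈ 0.55132)
(y + b(L(-8)))*(-48078 - 39521) = (5597/10152 - ⅓*(-8))*(-48078 - 39521) = (5597/10152 + 8/3)*(-87599) = (32669/10152)*(-87599) = -2861771731/10152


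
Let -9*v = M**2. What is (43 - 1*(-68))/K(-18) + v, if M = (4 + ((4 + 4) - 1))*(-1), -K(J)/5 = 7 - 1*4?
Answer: -938/45 ≈ -20.844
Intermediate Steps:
K(J) = -15 (K(J) = -5*(7 - 1*4) = -5*(7 - 4) = -5*3 = -15)
M = -11 (M = (4 + (8 - 1))*(-1) = (4 + 7)*(-1) = 11*(-1) = -11)
v = -121/9 (v = -1/9*(-11)**2 = -1/9*121 = -121/9 ≈ -13.444)
(43 - 1*(-68))/K(-18) + v = (43 - 1*(-68))/(-15) - 121/9 = (43 + 68)*(-1/15) - 121/9 = 111*(-1/15) - 121/9 = -37/5 - 121/9 = -938/45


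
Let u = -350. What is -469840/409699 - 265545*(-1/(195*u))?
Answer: -1341524771/266304350 ≈ -5.0376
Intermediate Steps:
-469840/409699 - 265545*(-1/(195*u)) = -469840/409699 - 265545/((-350*(-195))) = -469840*1/409699 - 265545/68250 = -469840/409699 - 265545*1/68250 = -469840/409699 - 2529/650 = -1341524771/266304350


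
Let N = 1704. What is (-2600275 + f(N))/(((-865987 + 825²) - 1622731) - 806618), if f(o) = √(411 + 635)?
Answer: 2600275/2614711 - √1046/2614711 ≈ 0.99447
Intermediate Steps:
f(o) = √1046
(-2600275 + f(N))/(((-865987 + 825²) - 1622731) - 806618) = (-2600275 + √1046)/(((-865987 + 825²) - 1622731) - 806618) = (-2600275 + √1046)/(((-865987 + 680625) - 1622731) - 806618) = (-2600275 + √1046)/((-185362 - 1622731) - 806618) = (-2600275 + √1046)/(-1808093 - 806618) = (-2600275 + √1046)/(-2614711) = (-2600275 + √1046)*(-1/2614711) = 2600275/2614711 - √1046/2614711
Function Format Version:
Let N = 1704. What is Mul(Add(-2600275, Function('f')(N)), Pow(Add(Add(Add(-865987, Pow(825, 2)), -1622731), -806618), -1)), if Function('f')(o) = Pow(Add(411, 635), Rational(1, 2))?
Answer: Add(Rational(2600275, 2614711), Mul(Rational(-1, 2614711), Pow(1046, Rational(1, 2)))) ≈ 0.99447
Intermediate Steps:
Function('f')(o) = Pow(1046, Rational(1, 2))
Mul(Add(-2600275, Function('f')(N)), Pow(Add(Add(Add(-865987, Pow(825, 2)), -1622731), -806618), -1)) = Mul(Add(-2600275, Pow(1046, Rational(1, 2))), Pow(Add(Add(Add(-865987, Pow(825, 2)), -1622731), -806618), -1)) = Mul(Add(-2600275, Pow(1046, Rational(1, 2))), Pow(Add(Add(Add(-865987, 680625), -1622731), -806618), -1)) = Mul(Add(-2600275, Pow(1046, Rational(1, 2))), Pow(Add(Add(-185362, -1622731), -806618), -1)) = Mul(Add(-2600275, Pow(1046, Rational(1, 2))), Pow(Add(-1808093, -806618), -1)) = Mul(Add(-2600275, Pow(1046, Rational(1, 2))), Pow(-2614711, -1)) = Mul(Add(-2600275, Pow(1046, Rational(1, 2))), Rational(-1, 2614711)) = Add(Rational(2600275, 2614711), Mul(Rational(-1, 2614711), Pow(1046, Rational(1, 2))))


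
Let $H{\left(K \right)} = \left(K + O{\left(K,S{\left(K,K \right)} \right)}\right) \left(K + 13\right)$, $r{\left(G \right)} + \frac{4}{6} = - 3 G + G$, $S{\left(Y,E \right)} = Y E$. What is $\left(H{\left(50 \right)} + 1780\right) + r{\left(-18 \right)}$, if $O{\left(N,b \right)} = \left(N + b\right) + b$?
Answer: $\frac{969346}{3} \approx 3.2312 \cdot 10^{5}$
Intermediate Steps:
$S{\left(Y,E \right)} = E Y$
$O{\left(N,b \right)} = N + 2 b$
$r{\left(G \right)} = - \frac{2}{3} - 2 G$ ($r{\left(G \right)} = - \frac{2}{3} + \left(- 3 G + G\right) = - \frac{2}{3} - 2 G$)
$H{\left(K \right)} = \left(13 + K\right) \left(2 K + 2 K^{2}\right)$ ($H{\left(K \right)} = \left(K + \left(K + 2 K K\right)\right) \left(K + 13\right) = \left(K + \left(K + 2 K^{2}\right)\right) \left(13 + K\right) = \left(2 K + 2 K^{2}\right) \left(13 + K\right) = \left(13 + K\right) \left(2 K + 2 K^{2}\right)$)
$\left(H{\left(50 \right)} + 1780\right) + r{\left(-18 \right)} = \left(2 \cdot 50 \left(13 + 50^{2} + 14 \cdot 50\right) + 1780\right) - - \frac{106}{3} = \left(2 \cdot 50 \left(13 + 2500 + 700\right) + 1780\right) + \left(- \frac{2}{3} + 36\right) = \left(2 \cdot 50 \cdot 3213 + 1780\right) + \frac{106}{3} = \left(321300 + 1780\right) + \frac{106}{3} = 323080 + \frac{106}{3} = \frac{969346}{3}$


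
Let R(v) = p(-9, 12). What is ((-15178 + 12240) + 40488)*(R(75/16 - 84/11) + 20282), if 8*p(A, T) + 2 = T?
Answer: 1523272075/2 ≈ 7.6164e+8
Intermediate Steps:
p(A, T) = -¼ + T/8
R(v) = 5/4 (R(v) = -¼ + (⅛)*12 = -¼ + 3/2 = 5/4)
((-15178 + 12240) + 40488)*(R(75/16 - 84/11) + 20282) = ((-15178 + 12240) + 40488)*(5/4 + 20282) = (-2938 + 40488)*(81133/4) = 37550*(81133/4) = 1523272075/2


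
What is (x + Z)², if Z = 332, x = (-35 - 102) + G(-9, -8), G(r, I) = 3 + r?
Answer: 35721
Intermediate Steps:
x = -143 (x = (-35 - 102) + (3 - 9) = -137 - 6 = -143)
(x + Z)² = (-143 + 332)² = 189² = 35721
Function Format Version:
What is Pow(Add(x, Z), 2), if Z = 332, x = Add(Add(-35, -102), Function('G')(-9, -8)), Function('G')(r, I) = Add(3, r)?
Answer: 35721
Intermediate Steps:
x = -143 (x = Add(Add(-35, -102), Add(3, -9)) = Add(-137, -6) = -143)
Pow(Add(x, Z), 2) = Pow(Add(-143, 332), 2) = Pow(189, 2) = 35721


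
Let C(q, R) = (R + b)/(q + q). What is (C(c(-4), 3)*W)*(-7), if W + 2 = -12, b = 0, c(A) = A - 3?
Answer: -21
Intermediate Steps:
c(A) = -3 + A
W = -14 (W = -2 - 12 = -14)
C(q, R) = R/(2*q) (C(q, R) = (R + 0)/(q + q) = R/((2*q)) = R*(1/(2*q)) = R/(2*q))
(C(c(-4), 3)*W)*(-7) = (((½)*3/(-3 - 4))*(-14))*(-7) = (((½)*3/(-7))*(-14))*(-7) = (((½)*3*(-⅐))*(-14))*(-7) = -3/14*(-14)*(-7) = 3*(-7) = -21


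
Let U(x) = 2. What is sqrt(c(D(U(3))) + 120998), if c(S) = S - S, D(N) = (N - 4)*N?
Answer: sqrt(120998) ≈ 347.85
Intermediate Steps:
D(N) = N*(-4 + N) (D(N) = (-4 + N)*N = N*(-4 + N))
c(S) = 0
sqrt(c(D(U(3))) + 120998) = sqrt(0 + 120998) = sqrt(120998)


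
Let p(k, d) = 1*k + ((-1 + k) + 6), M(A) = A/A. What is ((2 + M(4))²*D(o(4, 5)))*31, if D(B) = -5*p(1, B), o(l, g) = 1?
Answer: -9765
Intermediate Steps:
M(A) = 1
p(k, d) = 5 + 2*k (p(k, d) = k + (5 + k) = 5 + 2*k)
D(B) = -35 (D(B) = -5*(5 + 2*1) = -5*(5 + 2) = -5*7 = -35)
((2 + M(4))²*D(o(4, 5)))*31 = ((2 + 1)²*(-35))*31 = (3²*(-35))*31 = (9*(-35))*31 = -315*31 = -9765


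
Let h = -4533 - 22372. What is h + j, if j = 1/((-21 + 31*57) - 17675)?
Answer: -428569746/15929 ≈ -26905.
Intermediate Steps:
h = -26905
j = -1/15929 (j = 1/((-21 + 1767) - 17675) = 1/(1746 - 17675) = 1/(-15929) = -1/15929 ≈ -6.2779e-5)
h + j = -26905 - 1/15929 = -428569746/15929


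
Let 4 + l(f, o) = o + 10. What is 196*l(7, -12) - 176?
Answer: -1352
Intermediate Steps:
l(f, o) = 6 + o (l(f, o) = -4 + (o + 10) = -4 + (10 + o) = 6 + o)
196*l(7, -12) - 176 = 196*(6 - 12) - 176 = 196*(-6) - 176 = -1176 - 176 = -1352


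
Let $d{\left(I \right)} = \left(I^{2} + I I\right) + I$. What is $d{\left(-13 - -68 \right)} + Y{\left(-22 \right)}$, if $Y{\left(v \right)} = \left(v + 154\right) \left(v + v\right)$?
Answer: $297$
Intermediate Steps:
$Y{\left(v \right)} = 2 v \left(154 + v\right)$ ($Y{\left(v \right)} = \left(154 + v\right) 2 v = 2 v \left(154 + v\right)$)
$d{\left(I \right)} = I + 2 I^{2}$ ($d{\left(I \right)} = \left(I^{2} + I^{2}\right) + I = 2 I^{2} + I = I + 2 I^{2}$)
$d{\left(-13 - -68 \right)} + Y{\left(-22 \right)} = \left(-13 - -68\right) \left(1 + 2 \left(-13 - -68\right)\right) + 2 \left(-22\right) \left(154 - 22\right) = \left(-13 + 68\right) \left(1 + 2 \left(-13 + 68\right)\right) + 2 \left(-22\right) 132 = 55 \left(1 + 2 \cdot 55\right) - 5808 = 55 \left(1 + 110\right) - 5808 = 55 \cdot 111 - 5808 = 6105 - 5808 = 297$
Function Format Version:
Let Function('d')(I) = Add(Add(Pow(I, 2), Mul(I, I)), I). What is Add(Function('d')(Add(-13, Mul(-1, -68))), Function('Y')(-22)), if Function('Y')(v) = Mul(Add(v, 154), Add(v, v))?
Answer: 297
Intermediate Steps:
Function('Y')(v) = Mul(2, v, Add(154, v)) (Function('Y')(v) = Mul(Add(154, v), Mul(2, v)) = Mul(2, v, Add(154, v)))
Function('d')(I) = Add(I, Mul(2, Pow(I, 2))) (Function('d')(I) = Add(Add(Pow(I, 2), Pow(I, 2)), I) = Add(Mul(2, Pow(I, 2)), I) = Add(I, Mul(2, Pow(I, 2))))
Add(Function('d')(Add(-13, Mul(-1, -68))), Function('Y')(-22)) = Add(Mul(Add(-13, Mul(-1, -68)), Add(1, Mul(2, Add(-13, Mul(-1, -68))))), Mul(2, -22, Add(154, -22))) = Add(Mul(Add(-13, 68), Add(1, Mul(2, Add(-13, 68)))), Mul(2, -22, 132)) = Add(Mul(55, Add(1, Mul(2, 55))), -5808) = Add(Mul(55, Add(1, 110)), -5808) = Add(Mul(55, 111), -5808) = Add(6105, -5808) = 297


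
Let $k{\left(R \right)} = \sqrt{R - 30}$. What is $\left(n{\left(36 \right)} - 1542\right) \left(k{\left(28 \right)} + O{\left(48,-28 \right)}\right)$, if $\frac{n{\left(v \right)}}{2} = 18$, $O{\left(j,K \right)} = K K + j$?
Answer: $-1252992 - 1506 i \sqrt{2} \approx -1.253 \cdot 10^{6} - 2129.8 i$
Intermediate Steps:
$k{\left(R \right)} = \sqrt{-30 + R}$
$O{\left(j,K \right)} = j + K^{2}$ ($O{\left(j,K \right)} = K^{2} + j = j + K^{2}$)
$n{\left(v \right)} = 36$ ($n{\left(v \right)} = 2 \cdot 18 = 36$)
$\left(n{\left(36 \right)} - 1542\right) \left(k{\left(28 \right)} + O{\left(48,-28 \right)}\right) = \left(36 - 1542\right) \left(\sqrt{-30 + 28} + \left(48 + \left(-28\right)^{2}\right)\right) = - 1506 \left(\sqrt{-2} + \left(48 + 784\right)\right) = - 1506 \left(i \sqrt{2} + 832\right) = - 1506 \left(832 + i \sqrt{2}\right) = -1252992 - 1506 i \sqrt{2}$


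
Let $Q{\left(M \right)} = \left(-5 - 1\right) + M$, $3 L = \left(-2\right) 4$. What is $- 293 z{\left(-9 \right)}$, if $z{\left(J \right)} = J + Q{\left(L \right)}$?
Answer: $\frac{15529}{3} \approx 5176.3$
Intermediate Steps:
$L = - \frac{8}{3}$ ($L = \frac{\left(-2\right) 4}{3} = \frac{1}{3} \left(-8\right) = - \frac{8}{3} \approx -2.6667$)
$Q{\left(M \right)} = -6 + M$
$z{\left(J \right)} = - \frac{26}{3} + J$ ($z{\left(J \right)} = J - \frac{26}{3} = - \frac{26}{3} + J$)
$- 293 z{\left(-9 \right)} = - 293 \left(- \frac{26}{3} - 9\right) = \left(-293\right) \left(- \frac{53}{3}\right) = \frac{15529}{3}$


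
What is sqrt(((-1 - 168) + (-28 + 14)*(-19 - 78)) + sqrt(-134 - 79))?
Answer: sqrt(1189 + I*sqrt(213)) ≈ 34.483 + 0.2116*I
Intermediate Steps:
sqrt(((-1 - 168) + (-28 + 14)*(-19 - 78)) + sqrt(-134 - 79)) = sqrt((-169 - 14*(-97)) + sqrt(-213)) = sqrt((-169 + 1358) + I*sqrt(213)) = sqrt(1189 + I*sqrt(213))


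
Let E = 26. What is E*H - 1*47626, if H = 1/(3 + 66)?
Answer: -3286168/69 ≈ -47626.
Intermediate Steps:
H = 1/69 ≈ 0.014493
E*H - 1*47626 = 26*(1/69) - 1*47626 = 26/69 - 47626 = -3286168/69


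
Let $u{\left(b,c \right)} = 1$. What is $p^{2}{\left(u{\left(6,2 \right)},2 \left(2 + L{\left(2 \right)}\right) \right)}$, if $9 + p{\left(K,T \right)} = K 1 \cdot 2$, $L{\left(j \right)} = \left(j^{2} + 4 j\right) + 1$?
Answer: $49$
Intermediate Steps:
$L{\left(j \right)} = 1 + j^{2} + 4 j$
$p{\left(K,T \right)} = -9 + 2 K$ ($p{\left(K,T \right)} = -9 + K 1 \cdot 2 = -9 + K 2 = -9 + 2 K$)
$p^{2}{\left(u{\left(6,2 \right)},2 \left(2 + L{\left(2 \right)}\right) \right)} = \left(-9 + 2 \cdot 1\right)^{2} = \left(-9 + 2\right)^{2} = \left(-7\right)^{2} = 49$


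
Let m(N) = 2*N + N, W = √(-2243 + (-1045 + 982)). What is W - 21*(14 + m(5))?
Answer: -609 + I*√2306 ≈ -609.0 + 48.021*I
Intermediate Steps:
W = I*√2306 (W = √(-2243 - 63) = √(-2306) = I*√2306 ≈ 48.021*I)
m(N) = 3*N
W - 21*(14 + m(5)) = I*√2306 - 21*(14 + 3*5) = I*√2306 - 21*(14 + 15) = I*√2306 - 21*29 = I*√2306 - 1*609 = I*√2306 - 609 = -609 + I*√2306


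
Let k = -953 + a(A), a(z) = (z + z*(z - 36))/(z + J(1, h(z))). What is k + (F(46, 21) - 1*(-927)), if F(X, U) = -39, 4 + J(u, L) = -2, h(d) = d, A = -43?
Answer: -6539/49 ≈ -133.45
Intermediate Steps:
J(u, L) = -6 (J(u, L) = -4 - 2 = -6)
a(z) = (z + z*(-36 + z))/(-6 + z) (a(z) = (z + z*(z - 36))/(z - 6) = (z + z*(-36 + z))/(-6 + z))
k = -50051/49 (k = -953 - 43*(-35 - 43)/(-6 - 43) = -953 - 43*(-78)/(-49) = -953 - 43*(-1/49)*(-78) = -953 - 3354/49 = -50051/49 ≈ -1021.4)
k + (F(46, 21) - 1*(-927)) = -50051/49 + (-39 - 1*(-927)) = -50051/49 + (-39 + 927) = -50051/49 + 888 = -6539/49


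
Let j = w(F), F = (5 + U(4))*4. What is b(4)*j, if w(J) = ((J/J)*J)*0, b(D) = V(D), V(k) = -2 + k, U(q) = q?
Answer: 0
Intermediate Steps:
F = 36 (F = (5 + 4)*4 = 9*4 = 36)
b(D) = -2 + D
w(J) = 0 (w(J) = (1*J)*0 = J*0 = 0)
j = 0
b(4)*j = (-2 + 4)*0 = 2*0 = 0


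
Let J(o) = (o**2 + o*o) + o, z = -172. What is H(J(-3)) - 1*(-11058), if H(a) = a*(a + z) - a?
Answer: 8688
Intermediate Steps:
J(o) = o + 2*o**2 (J(o) = (o**2 + o**2) + o = 2*o**2 + o = o + 2*o**2)
H(a) = -a + a*(-172 + a) (H(a) = a*(a - 172) - a = a*(-172 + a) - a = -a + a*(-172 + a))
H(J(-3)) - 1*(-11058) = (-3*(1 + 2*(-3)))*(-173 - 3*(1 + 2*(-3))) - 1*(-11058) = (-3*(1 - 6))*(-173 - 3*(1 - 6)) + 11058 = (-3*(-5))*(-173 - 3*(-5)) + 11058 = 15*(-173 + 15) + 11058 = 15*(-158) + 11058 = -2370 + 11058 = 8688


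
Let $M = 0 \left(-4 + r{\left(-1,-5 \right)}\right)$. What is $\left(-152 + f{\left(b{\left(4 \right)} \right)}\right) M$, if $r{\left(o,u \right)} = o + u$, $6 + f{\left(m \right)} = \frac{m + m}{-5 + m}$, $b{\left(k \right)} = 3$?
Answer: $0$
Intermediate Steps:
$f{\left(m \right)} = -6 + \frac{2 m}{-5 + m}$ ($f{\left(m \right)} = -6 + \frac{m + m}{-5 + m} = -6 + \frac{2 m}{-5 + m}$)
$M = 0$ ($M = 0 \left(-4 - 6\right) = 0 \left(-10\right) = 0$)
$\left(-152 + f{\left(b{\left(4 \right)} \right)}\right) M = \left(-152 + \frac{2 \left(15 - 6\right)}{-5 + 3}\right) 0 = \left(-152 + \frac{2 \left(15 - 6\right)}{-2}\right) 0 = \left(-152 + 2 \left(- \frac{1}{2}\right) 9\right) 0 = \left(-152 - 9\right) 0 = \left(-161\right) 0 = 0$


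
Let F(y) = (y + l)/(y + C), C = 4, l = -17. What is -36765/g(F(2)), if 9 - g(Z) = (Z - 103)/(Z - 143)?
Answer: -248805/56 ≈ -4442.9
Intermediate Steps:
F(y) = (-17 + y)/(4 + y) (F(y) = (y - 17)/(y + 4) = (-17 + y)/(4 + y))
g(Z) = 9 - (-103 + Z)/(-143 + Z) (g(Z) = 9 - (Z - 103)/(Z - 143) = 9 - (-103 + Z)/(-143 + Z))
-36765/g(F(2)) = -36765*(-143 + (-17 + 2)/(4 + 2))/(8*(-148 + (-17 + 2)/(4 + 2))) = -36765*(-143 - 15/6)/(8*(-148 - 15/6)) = -36765*(-143 + (⅙)*(-15))/(8*(-148 + (⅙)*(-15))) = -36765*(-143 - 5/2)/(8*(-148 - 5/2)) = -36765/(8*(-301/2)/(-291/2)) = -36765/(8*(-2/291)*(-301/2)) = -36765/2408/291 = -36765*291/2408 = -248805/56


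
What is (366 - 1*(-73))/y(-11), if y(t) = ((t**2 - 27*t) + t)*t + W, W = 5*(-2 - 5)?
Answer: -439/4512 ≈ -0.097296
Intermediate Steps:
W = -35 (W = 5*(-7) = -35)
y(t) = -35 + t*(t**2 - 26*t) (y(t) = ((t**2 - 27*t) + t)*t - 35 = (t**2 - 26*t)*t - 35 = t*(t**2 - 26*t) - 35 = -35 + t*(t**2 - 26*t))
(366 - 1*(-73))/y(-11) = (366 - 1*(-73))/(-35 + (-11)**3 - 26*(-11)**2) = (366 + 73)/(-35 - 1331 - 26*121) = 439/(-35 - 1331 - 3146) = 439/(-4512) = 439*(-1/4512) = -439/4512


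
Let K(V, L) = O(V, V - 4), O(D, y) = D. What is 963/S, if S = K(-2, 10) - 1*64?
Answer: -321/22 ≈ -14.591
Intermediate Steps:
K(V, L) = V
S = -66 (S = -2 - 1*64 = -2 - 64 = -66)
963/S = 963/(-66) = 963*(-1/66) = -321/22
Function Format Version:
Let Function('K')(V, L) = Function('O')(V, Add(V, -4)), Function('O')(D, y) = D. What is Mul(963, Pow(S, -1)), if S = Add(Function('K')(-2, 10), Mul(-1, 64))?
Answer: Rational(-321, 22) ≈ -14.591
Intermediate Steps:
Function('K')(V, L) = V
S = -66 (S = Add(-2, Mul(-1, 64)) = Add(-2, -64) = -66)
Mul(963, Pow(S, -1)) = Mul(963, Pow(-66, -1)) = Mul(963, Rational(-1, 66)) = Rational(-321, 22)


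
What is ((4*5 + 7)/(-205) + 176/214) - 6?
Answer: -116459/21935 ≈ -5.3093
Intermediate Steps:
((4*5 + 7)/(-205) + 176/214) - 6 = ((20 + 7)*(-1/205) + 176*(1/214)) - 6 = (27*(-1/205) + 88/107) - 6 = (-27/205 + 88/107) - 6 = 15151/21935 - 6 = -116459/21935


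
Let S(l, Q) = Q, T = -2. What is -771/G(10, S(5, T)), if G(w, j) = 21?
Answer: -257/7 ≈ -36.714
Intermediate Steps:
-771/G(10, S(5, T)) = -771/21 = -771*1/21 = -257/7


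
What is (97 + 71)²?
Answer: 28224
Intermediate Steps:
(97 + 71)² = 168² = 28224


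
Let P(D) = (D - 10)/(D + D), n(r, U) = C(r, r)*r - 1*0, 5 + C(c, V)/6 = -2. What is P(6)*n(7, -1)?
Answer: 98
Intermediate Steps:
C(c, V) = -42 (C(c, V) = -30 + 6*(-2) = -30 - 12 = -42)
n(r, U) = -42*r (n(r, U) = -42*r - 1*0 = -42*r + 0 = -42*r)
P(D) = (-10 + D)/(2*D) (P(D) = (-10 + D)/((2*D)) = (-10 + D)*(1/(2*D)) = (-10 + D)/(2*D))
P(6)*n(7, -1) = ((½)*(-10 + 6)/6)*(-42*7) = ((½)*(⅙)*(-4))*(-294) = -⅓*(-294) = 98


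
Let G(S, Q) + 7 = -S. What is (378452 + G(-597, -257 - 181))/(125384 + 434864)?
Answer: 189521/280124 ≈ 0.67656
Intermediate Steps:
G(S, Q) = -7 - S
(378452 + G(-597, -257 - 181))/(125384 + 434864) = (378452 + (-7 - 1*(-597)))/(125384 + 434864) = (378452 + (-7 + 597))/560248 = (378452 + 590)*(1/560248) = 379042*(1/560248) = 189521/280124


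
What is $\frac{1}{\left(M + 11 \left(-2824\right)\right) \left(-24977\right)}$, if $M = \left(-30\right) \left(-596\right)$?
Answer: $\frac{1}{329296768} \approx 3.0368 \cdot 10^{-9}$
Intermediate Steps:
$M = 17880$
$\frac{1}{\left(M + 11 \left(-2824\right)\right) \left(-24977\right)} = \frac{1}{\left(17880 + 11 \left(-2824\right)\right) \left(-24977\right)} = \frac{1}{17880 - 31064} \left(- \frac{1}{24977}\right) = \frac{1}{-13184} \left(- \frac{1}{24977}\right) = \left(- \frac{1}{13184}\right) \left(- \frac{1}{24977}\right) = \frac{1}{329296768}$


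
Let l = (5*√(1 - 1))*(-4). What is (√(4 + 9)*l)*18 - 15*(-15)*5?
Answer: 1125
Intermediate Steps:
l = 0 (l = (5*√0)*(-4) = (5*0)*(-4) = 0*(-4) = 0)
(√(4 + 9)*l)*18 - 15*(-15)*5 = (√(4 + 9)*0)*18 - 15*(-15)*5 = (√13*0)*18 - (-225)*5 = 0*18 - 1*(-1125) = 0 + 1125 = 1125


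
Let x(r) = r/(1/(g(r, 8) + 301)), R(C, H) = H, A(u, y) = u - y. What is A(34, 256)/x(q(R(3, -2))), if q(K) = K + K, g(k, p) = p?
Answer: 37/206 ≈ 0.17961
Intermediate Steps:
q(K) = 2*K
x(r) = 309*r (x(r) = r/(1/(8 + 301)) = r/(1/309) = r*309 = 309*r)
A(34, 256)/x(q(R(3, -2))) = (34 - 1*256)/((309*(2*(-2)))) = (34 - 256)/((309*(-4))) = -222/(-1236) = -222*(-1/1236) = 37/206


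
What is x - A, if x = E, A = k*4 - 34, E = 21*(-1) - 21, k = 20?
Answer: -88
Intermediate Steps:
E = -42 (E = -21 - 21 = -42)
A = 46 (A = 20*4 - 34 = 80 - 34 = 46)
x = -42
x - A = -42 - 1*46 = -42 - 46 = -88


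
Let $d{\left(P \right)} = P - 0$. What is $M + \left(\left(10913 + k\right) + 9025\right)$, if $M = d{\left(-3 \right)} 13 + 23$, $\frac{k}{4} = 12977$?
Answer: $71830$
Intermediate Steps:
$k = 51908$ ($k = 4 \cdot 12977 = 51908$)
$d{\left(P \right)} = P$ ($d{\left(P \right)} = P + 0 = P$)
$M = -16$ ($M = \left(-3\right) 13 + 23 = -39 + 23 = -16$)
$M + \left(\left(10913 + k\right) + 9025\right) = -16 + \left(\left(10913 + 51908\right) + 9025\right) = -16 + \left(62821 + 9025\right) = -16 + 71846 = 71830$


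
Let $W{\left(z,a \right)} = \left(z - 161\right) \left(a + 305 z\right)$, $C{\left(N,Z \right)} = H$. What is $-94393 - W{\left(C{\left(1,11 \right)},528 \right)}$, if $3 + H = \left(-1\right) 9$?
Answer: $-636229$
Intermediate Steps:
$H = -12$ ($H = -3 - 9 = -12$)
$C{\left(N,Z \right)} = -12$
$W{\left(z,a \right)} = \left(-161 + z\right) \left(a + 305 z\right)$
$-94393 - W{\left(C{\left(1,11 \right)},528 \right)} = -94393 - \left(\left(-49105\right) \left(-12\right) - 85008 + 305 \left(-12\right)^{2} + 528 \left(-12\right)\right) = -94393 - \left(589260 - 85008 + 305 \cdot 144 - 6336\right) = -94393 - \left(589260 - 85008 + 43920 - 6336\right) = -94393 - 541836 = -636229$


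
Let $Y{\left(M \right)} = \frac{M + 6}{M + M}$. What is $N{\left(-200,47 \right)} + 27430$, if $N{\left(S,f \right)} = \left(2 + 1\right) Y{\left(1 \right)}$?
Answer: $\frac{54881}{2} \approx 27441.0$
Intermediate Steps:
$Y{\left(M \right)} = \frac{6 + M}{2 M}$
$N{\left(S,f \right)} = \frac{21}{2}$ ($N{\left(S,f \right)} = \left(2 + 1\right) \frac{6 + 1}{2 \cdot 1} = 3 \cdot \frac{1}{2} \cdot 1 \cdot 7 = 3 \cdot \frac{7}{2} = \frac{21}{2}$)
$N{\left(-200,47 \right)} + 27430 = \frac{21}{2} + 27430 = \frac{54881}{2}$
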